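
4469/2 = 4469/2= 2234.50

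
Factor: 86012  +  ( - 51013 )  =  31^1*1129^1 =34999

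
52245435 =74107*705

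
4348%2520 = 1828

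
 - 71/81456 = -1 + 81385/81456 = -0.00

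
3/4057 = 3/4057 = 0.00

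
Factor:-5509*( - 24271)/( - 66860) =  - 2^( - 2 )*5^(-1 ) * 7^1*13^1*787^1*1867^1*3343^( - 1) =- 133708939/66860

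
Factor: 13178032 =2^4*7^1*97^1 *1213^1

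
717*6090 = 4366530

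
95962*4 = 383848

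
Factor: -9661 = -9661^1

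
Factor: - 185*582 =-107670   =  -2^1*3^1 * 5^1* 37^1*97^1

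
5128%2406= 316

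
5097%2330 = 437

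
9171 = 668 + 8503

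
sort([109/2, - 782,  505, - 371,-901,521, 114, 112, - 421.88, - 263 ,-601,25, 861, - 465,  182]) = [-901, - 782, - 601, - 465, - 421.88, - 371 , - 263, 25, 109/2, 112, 114, 182, 505 , 521, 861]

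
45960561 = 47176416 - 1215855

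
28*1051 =29428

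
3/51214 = 3/51214 = 0.00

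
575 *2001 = 1150575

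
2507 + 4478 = 6985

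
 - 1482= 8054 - 9536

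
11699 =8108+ 3591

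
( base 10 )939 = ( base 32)TB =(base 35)qt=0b1110101011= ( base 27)17L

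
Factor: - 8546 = -2^1  *4273^1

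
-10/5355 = - 2/1071  =  - 0.00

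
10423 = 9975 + 448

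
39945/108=13315/36=   369.86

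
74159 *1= 74159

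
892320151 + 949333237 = 1841653388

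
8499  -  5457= 3042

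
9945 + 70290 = 80235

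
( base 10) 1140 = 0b10001110100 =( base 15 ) 510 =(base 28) 1ck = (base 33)11I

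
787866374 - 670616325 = 117250049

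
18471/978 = 18 + 289/326= 18.89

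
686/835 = 686/835 = 0.82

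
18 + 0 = 18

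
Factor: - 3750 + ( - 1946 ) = - 5696 = - 2^6*89^1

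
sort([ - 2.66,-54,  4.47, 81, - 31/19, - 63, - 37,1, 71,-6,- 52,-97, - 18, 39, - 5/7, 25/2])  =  [-97,-63, - 54,-52, - 37,-18, - 6, - 2.66,-31/19, - 5/7,1,4.47,25/2, 39,71,81] 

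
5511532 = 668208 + 4843324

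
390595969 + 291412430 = 682008399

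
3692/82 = 45 + 1/41=45.02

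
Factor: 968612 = 2^2  *  103^1* 2351^1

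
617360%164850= 122810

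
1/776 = 1/776 = 0.00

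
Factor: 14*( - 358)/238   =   - 358/17 = - 2^1*17^( - 1)*179^1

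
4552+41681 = 46233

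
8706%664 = 74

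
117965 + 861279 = 979244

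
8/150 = 4/75= 0.05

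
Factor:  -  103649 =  - 7^1*13^1*17^1*67^1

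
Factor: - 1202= -2^1 * 601^1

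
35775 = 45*795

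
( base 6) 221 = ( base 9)104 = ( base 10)85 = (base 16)55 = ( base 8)125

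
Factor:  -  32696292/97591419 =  - 10898764/32530473 = - 2^2 *3^(- 2 )*1549^1*1759^1*3614497^( - 1 ) 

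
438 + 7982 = 8420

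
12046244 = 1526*7894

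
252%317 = 252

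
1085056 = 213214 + 871842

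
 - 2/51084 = -1/25542 = -  0.00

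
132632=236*562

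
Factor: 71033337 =3^2*523^1*15091^1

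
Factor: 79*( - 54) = -4266 = - 2^1*3^3 * 79^1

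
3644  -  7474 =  - 3830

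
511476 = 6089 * 84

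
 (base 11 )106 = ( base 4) 1333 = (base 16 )7f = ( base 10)127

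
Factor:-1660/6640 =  - 2^( - 2 )=- 1/4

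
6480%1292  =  20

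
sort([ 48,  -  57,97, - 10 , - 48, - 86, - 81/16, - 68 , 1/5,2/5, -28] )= [-86, - 68 , - 57, - 48 , - 28, - 10,-81/16,1/5, 2/5, 48,97 ] 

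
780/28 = 27 + 6/7 = 27.86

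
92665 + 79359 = 172024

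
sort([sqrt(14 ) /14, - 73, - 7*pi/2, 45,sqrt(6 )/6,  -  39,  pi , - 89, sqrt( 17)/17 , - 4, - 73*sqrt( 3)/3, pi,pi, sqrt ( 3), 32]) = [ - 89, - 73,-73*sqrt ( 3)/3, - 39, - 7*pi/2, - 4,sqrt( 17 ) /17,sqrt( 14) /14, sqrt(6) /6, sqrt( 3), pi, pi, pi,32,45] 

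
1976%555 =311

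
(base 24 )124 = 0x274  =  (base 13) 394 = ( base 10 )628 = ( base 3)212021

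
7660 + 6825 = 14485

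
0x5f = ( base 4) 1133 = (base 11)87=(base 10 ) 95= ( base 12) 7b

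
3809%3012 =797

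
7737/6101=7737/6101= 1.27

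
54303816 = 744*72989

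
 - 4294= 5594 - 9888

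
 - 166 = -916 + 750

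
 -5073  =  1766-6839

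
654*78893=51596022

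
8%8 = 0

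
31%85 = 31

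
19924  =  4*4981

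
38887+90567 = 129454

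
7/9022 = 7/9022 =0.00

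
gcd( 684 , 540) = 36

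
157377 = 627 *251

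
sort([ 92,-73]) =[-73,92]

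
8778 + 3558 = 12336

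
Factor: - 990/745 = -2^1*3^2*11^1*149^( - 1) = - 198/149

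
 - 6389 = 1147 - 7536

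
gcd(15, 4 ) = 1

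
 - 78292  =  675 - 78967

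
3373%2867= 506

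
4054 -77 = 3977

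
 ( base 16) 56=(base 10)86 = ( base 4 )1112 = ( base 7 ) 152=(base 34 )2I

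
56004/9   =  6222 + 2/3 = 6222.67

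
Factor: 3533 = 3533^1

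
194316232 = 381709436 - 187393204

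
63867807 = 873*73159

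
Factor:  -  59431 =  - 103^1*577^1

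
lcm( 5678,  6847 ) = 232798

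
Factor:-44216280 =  - 2^3*3^5*5^1*4549^1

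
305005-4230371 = -3925366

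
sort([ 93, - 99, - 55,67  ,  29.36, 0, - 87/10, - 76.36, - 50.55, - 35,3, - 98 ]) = [ - 99,-98, - 76.36,  -  55,  -  50.55,-35,-87/10, 0, 3,29.36,67,  93]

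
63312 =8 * 7914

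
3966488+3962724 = 7929212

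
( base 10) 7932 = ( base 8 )17374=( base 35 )6gm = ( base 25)ch7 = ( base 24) DIC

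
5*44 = 220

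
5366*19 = 101954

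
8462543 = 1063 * 7961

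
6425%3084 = 257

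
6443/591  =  6443/591 = 10.90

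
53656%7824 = 6712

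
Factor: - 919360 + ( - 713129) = -1632489 = - 3^1*571^1 * 953^1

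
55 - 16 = 39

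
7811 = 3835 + 3976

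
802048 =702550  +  99498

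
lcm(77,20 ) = 1540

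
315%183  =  132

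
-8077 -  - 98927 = 90850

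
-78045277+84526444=6481167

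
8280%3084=2112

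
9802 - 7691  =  2111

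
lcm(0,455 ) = 0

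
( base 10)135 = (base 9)160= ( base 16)87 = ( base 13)a5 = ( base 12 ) B3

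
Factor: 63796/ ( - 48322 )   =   - 2^1 * 37^(-1)  *41^1*389^1*653^(-1)=- 31898/24161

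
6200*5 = 31000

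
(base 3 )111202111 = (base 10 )10030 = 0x272E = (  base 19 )18EH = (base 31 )adh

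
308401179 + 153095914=461497093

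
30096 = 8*3762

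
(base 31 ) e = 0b1110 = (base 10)14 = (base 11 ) 13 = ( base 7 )20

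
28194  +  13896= 42090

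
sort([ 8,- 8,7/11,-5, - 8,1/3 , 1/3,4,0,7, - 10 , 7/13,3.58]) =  [  -  10,-8, -8,  -  5,0, 1/3,1/3,7/13,7/11,3.58,4,7,  8 ]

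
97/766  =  97/766 = 0.13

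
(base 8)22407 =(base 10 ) 9479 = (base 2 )10010100000111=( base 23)HL3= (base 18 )1B4B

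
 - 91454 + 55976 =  - 35478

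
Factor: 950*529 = 2^1*5^2*19^1*23^2=502550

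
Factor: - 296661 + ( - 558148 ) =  - 41^1*20849^1 = -854809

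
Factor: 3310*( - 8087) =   -  2^1*5^1*331^1*8087^1 = - 26767970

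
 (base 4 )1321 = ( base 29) 45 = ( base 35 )3G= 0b1111001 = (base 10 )121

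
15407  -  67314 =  -51907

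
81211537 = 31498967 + 49712570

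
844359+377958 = 1222317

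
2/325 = 2/325= 0.01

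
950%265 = 155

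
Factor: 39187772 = 2^2*13^1 *753611^1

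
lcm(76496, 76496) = 76496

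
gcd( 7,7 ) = 7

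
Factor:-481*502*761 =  - 2^1*13^1*37^1*251^1 * 761^1 = - 183752582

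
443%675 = 443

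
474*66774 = 31650876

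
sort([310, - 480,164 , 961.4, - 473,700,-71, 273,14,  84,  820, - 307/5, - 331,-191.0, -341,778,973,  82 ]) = [  -  480,-473, - 341,  -  331, - 191.0, - 71,-307/5, 14, 82,84,164,273, 310, 700,778 , 820,961.4,973]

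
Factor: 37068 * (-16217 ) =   -  601131756 = - 2^2*3^1*3089^1*16217^1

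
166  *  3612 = 599592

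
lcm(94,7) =658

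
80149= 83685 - 3536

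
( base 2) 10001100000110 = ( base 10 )8966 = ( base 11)6811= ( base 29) AJ5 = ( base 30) 9sq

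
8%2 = 0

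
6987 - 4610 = 2377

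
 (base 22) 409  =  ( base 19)577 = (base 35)1kk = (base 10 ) 1945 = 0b11110011001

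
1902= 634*3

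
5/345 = 1/69 = 0.01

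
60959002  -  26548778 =34410224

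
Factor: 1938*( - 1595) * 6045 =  - 18685759950 = - 2^1*3^2*5^2*11^1* 13^1*17^1 * 19^1*29^1*31^1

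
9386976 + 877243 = 10264219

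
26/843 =26/843 = 0.03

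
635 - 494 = 141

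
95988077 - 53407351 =42580726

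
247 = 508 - 261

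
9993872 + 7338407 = 17332279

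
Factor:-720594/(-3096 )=2^( - 2 )*7^2*19^1=931/4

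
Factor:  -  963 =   -  3^2*107^1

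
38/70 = 19/35= 0.54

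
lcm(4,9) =36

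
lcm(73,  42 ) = 3066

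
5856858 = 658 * 8901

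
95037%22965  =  3177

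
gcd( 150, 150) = 150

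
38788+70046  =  108834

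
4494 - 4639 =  - 145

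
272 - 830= - 558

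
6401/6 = 1066 + 5/6 = 1066.83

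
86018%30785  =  24448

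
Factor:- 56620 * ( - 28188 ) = 2^4*3^5*5^1*19^1  *  29^1* 149^1 = 1596004560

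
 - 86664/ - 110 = 787 + 47/55 = 787.85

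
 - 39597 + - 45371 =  - 84968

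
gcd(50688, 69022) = 2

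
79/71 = 1 + 8/71=1.11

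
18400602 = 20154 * 913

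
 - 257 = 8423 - 8680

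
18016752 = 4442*4056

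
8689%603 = 247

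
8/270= 4/135  =  0.03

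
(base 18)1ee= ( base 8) 1116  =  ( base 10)590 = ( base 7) 1502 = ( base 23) 12F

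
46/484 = 23/242  =  0.10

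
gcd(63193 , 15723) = 1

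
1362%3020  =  1362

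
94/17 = 94/17=5.53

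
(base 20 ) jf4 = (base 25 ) cg4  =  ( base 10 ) 7904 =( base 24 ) dh8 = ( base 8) 17340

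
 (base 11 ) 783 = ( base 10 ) 938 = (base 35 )QS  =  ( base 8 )1652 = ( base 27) 17k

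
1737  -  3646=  - 1909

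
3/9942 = 1/3314 = 0.00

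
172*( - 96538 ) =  - 16604536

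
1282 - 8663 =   -  7381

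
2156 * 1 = 2156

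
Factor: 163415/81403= 5^1 * 7^1*23^1  *  401^( - 1 )  =  805/401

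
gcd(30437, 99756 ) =1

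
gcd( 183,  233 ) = 1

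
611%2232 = 611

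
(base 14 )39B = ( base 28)pp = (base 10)725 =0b1011010101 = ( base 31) nc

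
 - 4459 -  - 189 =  - 4270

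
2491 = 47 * 53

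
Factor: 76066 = 2^1* 73^1*521^1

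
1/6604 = 1/6604 = 0.00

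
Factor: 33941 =33941^1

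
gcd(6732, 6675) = 3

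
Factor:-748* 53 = - 2^2*11^1  *  17^1*53^1 = - 39644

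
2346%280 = 106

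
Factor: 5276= 2^2*1319^1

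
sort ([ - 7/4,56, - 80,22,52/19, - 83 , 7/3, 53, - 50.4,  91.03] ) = [ - 83, - 80, - 50.4,-7/4,7/3,52/19, 22,53, 56,91.03]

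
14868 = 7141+7727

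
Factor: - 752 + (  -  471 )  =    -  1223 = - 1223^1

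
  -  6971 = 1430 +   -  8401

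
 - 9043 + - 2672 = - 11715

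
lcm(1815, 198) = 10890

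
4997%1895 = 1207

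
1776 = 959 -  - 817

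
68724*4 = 274896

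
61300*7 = 429100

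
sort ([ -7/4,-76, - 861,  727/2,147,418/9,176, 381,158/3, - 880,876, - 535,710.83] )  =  [ - 880, - 861, - 535,-76, - 7/4,  418/9,158/3, 147, 176, 727/2, 381,710.83,  876 ]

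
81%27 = 0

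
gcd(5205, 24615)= 15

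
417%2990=417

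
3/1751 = 3/1751= 0.00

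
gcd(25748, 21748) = 4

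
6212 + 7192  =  13404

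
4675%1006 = 651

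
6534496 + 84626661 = 91161157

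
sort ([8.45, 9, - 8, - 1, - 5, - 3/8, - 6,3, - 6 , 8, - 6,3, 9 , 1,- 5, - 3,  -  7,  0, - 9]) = [ - 9, - 8, - 7, - 6, - 6, - 6, - 5, - 5 ,  -  3, - 1, - 3/8, 0,1, 3 , 3, 8,8.45, 9 , 9 ]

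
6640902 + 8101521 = 14742423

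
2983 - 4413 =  - 1430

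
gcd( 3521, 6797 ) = 7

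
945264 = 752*1257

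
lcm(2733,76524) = 76524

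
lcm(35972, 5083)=467636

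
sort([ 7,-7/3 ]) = [ - 7/3, 7 ]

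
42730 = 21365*2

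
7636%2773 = 2090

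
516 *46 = 23736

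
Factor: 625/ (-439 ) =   -  5^4*439^(-1)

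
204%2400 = 204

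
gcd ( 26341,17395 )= 497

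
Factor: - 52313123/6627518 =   -  2^ (-1)*17^( -1 )*397^(-1)*491^(-1) * 52313123^1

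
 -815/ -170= 163/34 = 4.79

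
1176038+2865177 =4041215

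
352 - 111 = 241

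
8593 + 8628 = 17221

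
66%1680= 66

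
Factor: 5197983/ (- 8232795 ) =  - 3^( - 1 )*5^( - 1)*7^1 * 19^( - 1) * 127^1*1949^1*9629^( - 1 ) =- 1732661/2744265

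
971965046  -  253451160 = 718513886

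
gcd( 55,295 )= 5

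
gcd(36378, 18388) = 2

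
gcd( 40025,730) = 5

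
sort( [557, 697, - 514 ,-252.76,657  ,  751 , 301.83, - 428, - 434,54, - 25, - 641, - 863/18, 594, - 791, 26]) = [ - 791,-641, - 514,-434, - 428 , - 252.76,  -  863/18,-25,26,54,301.83, 557, 594, 657,  697,751]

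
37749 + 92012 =129761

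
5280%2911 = 2369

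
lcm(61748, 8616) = 370488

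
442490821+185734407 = 628225228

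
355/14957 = 355/14957=   0.02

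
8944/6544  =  1 + 150/409 = 1.37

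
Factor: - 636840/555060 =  - 366/319= - 2^1*3^1*11^ ( - 1) * 29^ (-1 )*61^1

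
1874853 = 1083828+791025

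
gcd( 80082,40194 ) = 18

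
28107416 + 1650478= 29757894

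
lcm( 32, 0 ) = 0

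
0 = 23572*0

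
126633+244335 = 370968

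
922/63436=461/31718 = 0.01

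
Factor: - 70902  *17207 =-1220010714 = - 2^1*3^3*13^1*101^1 *17207^1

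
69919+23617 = 93536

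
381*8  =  3048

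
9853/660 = 14  +  613/660 = 14.93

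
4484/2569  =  1 + 1915/2569 = 1.75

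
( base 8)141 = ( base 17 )5c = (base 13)76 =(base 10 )97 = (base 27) 3g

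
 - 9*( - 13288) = 119592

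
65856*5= 329280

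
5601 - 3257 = 2344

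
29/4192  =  29/4192=0.01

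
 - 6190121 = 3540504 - 9730625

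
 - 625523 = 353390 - 978913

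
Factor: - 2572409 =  - 7^1*179^1 * 2053^1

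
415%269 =146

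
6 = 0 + 6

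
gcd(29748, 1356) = 12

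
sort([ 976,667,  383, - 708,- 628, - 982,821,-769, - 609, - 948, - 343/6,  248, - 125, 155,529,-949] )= [ - 982, - 949, - 948, -769,  -  708, - 628,  -  609, -125, - 343/6, 155,248,383,529,667, 821, 976 ] 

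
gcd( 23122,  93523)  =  1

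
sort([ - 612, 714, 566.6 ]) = [ - 612,566.6,  714 ] 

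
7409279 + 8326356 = 15735635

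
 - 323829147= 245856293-569685440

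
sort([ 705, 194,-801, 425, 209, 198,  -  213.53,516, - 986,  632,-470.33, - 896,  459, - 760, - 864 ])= [ - 986 , - 896, -864, - 801 , - 760, - 470.33 , - 213.53 , 194,  198,209, 425,459, 516, 632, 705] 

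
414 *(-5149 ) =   -  2131686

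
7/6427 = 7/6427=0.00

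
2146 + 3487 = 5633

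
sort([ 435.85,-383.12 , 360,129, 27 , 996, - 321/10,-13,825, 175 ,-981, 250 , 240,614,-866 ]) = [ - 981,-866, - 383.12, - 321/10 , - 13, 27,129,  175, 240,250,360,435.85, 614, 825,996 ] 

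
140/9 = 140/9 = 15.56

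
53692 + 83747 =137439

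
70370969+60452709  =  130823678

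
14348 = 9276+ 5072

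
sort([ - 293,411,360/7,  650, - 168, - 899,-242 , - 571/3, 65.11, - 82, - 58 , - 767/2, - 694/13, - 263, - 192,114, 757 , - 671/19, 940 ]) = [- 899,-767/2, - 293, - 263, -242, - 192, - 571/3, - 168 , - 82, - 58 ,- 694/13, - 671/19, 360/7,65.11,114, 411, 650, 757, 940 ]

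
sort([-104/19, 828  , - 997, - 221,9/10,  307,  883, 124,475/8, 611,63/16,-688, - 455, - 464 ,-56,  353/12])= [-997,-688,-464,-455,  -  221,-56,-104/19, 9/10,  63/16,353/12,475/8, 124,  307,611, 828, 883]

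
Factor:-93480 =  - 2^3*3^1*5^1*19^1*41^1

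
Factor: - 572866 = -2^1 * 7^1 *17^1 * 29^1*83^1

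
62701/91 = 689 + 2/91 = 689.02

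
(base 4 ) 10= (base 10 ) 4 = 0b100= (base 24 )4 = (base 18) 4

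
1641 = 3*547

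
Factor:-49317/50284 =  - 51/52 = -  2^( - 2 ) * 3^1*13^( - 1)*17^1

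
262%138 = 124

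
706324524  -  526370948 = 179953576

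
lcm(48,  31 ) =1488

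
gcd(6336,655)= 1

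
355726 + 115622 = 471348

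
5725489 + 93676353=99401842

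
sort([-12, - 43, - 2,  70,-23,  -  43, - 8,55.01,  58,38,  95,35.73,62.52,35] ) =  [ - 43, - 43, - 23,-12, - 8, - 2,35,35.73, 38,55.01, 58,62.52,70,95] 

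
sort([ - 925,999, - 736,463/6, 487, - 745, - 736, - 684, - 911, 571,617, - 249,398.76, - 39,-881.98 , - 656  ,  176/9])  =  [ - 925,  -  911 , - 881.98, - 745, - 736, - 736, - 684, - 656, - 249, - 39,  176/9,463/6,398.76,487 , 571,617, 999 ]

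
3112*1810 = 5632720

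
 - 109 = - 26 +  - 83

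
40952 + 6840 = 47792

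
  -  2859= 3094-5953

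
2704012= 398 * 6794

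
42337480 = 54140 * 782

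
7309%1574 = 1013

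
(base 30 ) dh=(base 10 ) 407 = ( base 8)627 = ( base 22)IB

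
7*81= 567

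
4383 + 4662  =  9045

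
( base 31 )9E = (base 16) 125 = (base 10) 293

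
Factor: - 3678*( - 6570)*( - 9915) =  - 239590620900 = -2^2*3^4*5^2*73^1*613^1*661^1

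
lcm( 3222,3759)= 22554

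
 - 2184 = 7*(  -  312 )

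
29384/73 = 29384/73 = 402.52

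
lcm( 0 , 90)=0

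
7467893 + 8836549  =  16304442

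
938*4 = 3752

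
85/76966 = 85/76966 = 0.00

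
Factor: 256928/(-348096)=  -  2^( - 1 )*3^( - 1)*7^(  -  1)*31^1 = - 31/42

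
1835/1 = 1835 = 1835.00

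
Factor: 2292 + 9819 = 12111 = 3^1*11^1*367^1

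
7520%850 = 720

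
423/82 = 5  +  13/82 = 5.16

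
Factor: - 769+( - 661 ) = - 1430 = -2^1* 5^1*11^1*13^1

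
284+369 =653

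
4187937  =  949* 4413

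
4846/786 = 6 + 65/393 =6.17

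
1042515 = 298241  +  744274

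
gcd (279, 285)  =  3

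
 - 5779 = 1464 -7243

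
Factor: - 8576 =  - 2^7*67^1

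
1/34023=1/34023 =0.00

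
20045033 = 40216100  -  20171067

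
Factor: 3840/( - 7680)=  - 2^( - 1) = -  1/2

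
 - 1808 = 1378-3186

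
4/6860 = 1/1715 = 0.00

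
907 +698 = 1605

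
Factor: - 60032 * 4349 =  - 2^7*7^1*67^1*4349^1 = -261079168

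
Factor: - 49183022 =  - 2^1 * 7^1 * 3513073^1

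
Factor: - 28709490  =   - 2^1*3^1*5^1*353^1*2711^1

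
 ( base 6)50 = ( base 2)11110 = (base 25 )15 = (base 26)14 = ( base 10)30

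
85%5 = 0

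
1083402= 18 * 60189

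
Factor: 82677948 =2^2*3^1 * 677^1*10177^1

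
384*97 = 37248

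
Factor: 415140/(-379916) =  -165/151 = -3^1*5^1*11^1*151^( - 1 ) 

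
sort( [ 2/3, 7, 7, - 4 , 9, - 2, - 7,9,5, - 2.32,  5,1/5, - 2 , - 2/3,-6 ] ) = [  -  7, - 6,- 4, - 2.32 , - 2, - 2, - 2/3 , 1/5, 2/3,5, 5,7 , 7, 9, 9]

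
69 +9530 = 9599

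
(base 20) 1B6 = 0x272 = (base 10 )626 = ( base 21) 18H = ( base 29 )LH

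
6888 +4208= 11096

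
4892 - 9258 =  - 4366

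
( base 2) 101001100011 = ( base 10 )2659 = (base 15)BC4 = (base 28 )3AR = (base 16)A63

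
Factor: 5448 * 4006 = 21824688= 2^4*3^1*227^1*2003^1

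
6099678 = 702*8689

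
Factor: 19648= 2^6*307^1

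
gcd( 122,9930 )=2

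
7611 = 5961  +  1650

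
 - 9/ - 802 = 9/802 = 0.01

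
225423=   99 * 2277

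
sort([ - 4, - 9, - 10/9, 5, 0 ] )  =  [ - 9, - 4,-10/9,  0, 5] 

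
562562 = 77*7306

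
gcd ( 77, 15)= 1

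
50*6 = 300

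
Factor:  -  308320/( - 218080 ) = 41/29 = 29^( - 1) * 41^1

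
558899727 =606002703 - 47102976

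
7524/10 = 3762/5 = 752.40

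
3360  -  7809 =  - 4449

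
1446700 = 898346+548354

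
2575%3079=2575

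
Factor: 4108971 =3^1*  1369657^1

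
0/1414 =0  =  0.00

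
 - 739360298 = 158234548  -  897594846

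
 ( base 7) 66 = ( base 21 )26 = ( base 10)48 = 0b110000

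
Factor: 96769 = 96769^1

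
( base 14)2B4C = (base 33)72n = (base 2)1111000100000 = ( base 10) 7712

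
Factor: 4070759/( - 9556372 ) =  - 581537/1365196 = - 2^(-2 )*7^( - 1 )*11^1*29^1*1823^1 *48757^(-1 ) 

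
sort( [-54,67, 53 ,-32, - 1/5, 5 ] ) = [-54, - 32,-1/5, 5, 53,67]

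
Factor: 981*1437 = 3^3*109^1*479^1 =1409697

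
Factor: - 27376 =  - 2^4*29^1*59^1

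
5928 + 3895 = 9823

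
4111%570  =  121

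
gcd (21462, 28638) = 6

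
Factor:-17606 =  - 2^1*8803^1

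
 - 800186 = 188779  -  988965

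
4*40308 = 161232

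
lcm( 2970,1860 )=184140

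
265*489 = 129585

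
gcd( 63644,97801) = 1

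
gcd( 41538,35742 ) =966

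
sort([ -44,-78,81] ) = [ - 78 , - 44 , 81 ] 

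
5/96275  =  1/19255 = 0.00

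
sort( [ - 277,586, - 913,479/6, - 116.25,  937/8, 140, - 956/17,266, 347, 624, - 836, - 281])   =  [-913,-836, - 281, - 277, - 116.25, - 956/17,  479/6,937/8, 140, 266,347, 586, 624]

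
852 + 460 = 1312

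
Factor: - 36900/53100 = - 41^1*59^( - 1) = - 41/59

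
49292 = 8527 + 40765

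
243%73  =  24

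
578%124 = 82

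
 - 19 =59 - 78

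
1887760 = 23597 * 80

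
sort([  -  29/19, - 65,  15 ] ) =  [-65, - 29/19, 15 ] 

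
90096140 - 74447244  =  15648896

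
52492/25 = 2099+17/25 = 2099.68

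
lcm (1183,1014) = 7098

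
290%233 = 57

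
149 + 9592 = 9741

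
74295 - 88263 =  - 13968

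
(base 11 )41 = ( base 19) 27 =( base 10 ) 45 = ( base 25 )1K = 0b101101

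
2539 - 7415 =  - 4876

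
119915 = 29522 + 90393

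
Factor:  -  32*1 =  - 2^5 = - 32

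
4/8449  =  4/8449 = 0.00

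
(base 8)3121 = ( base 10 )1617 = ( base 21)3e0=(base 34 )1DJ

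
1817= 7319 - 5502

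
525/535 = 105/107 =0.98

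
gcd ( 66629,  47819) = 1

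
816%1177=816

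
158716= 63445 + 95271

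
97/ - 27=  - 4 + 11/27 = - 3.59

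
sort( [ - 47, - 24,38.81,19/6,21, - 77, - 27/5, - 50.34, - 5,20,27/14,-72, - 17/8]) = [ - 77, - 72, - 50.34, - 47, - 24, - 27/5, - 5 , - 17/8,27/14,19/6,20,21, 38.81]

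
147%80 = 67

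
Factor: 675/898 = 2^(-1)*3^3*5^2 * 449^(-1) 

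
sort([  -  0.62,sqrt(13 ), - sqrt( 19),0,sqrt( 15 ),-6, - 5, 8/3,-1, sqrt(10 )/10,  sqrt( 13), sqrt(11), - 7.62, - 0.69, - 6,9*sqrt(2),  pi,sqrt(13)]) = [ -7.62, - 6 , - 6, - 5, - sqrt(19), - 1, - 0.69, - 0.62, 0 , sqrt(10 )/10 , 8/3, pi,sqrt ( 11), sqrt( 13),sqrt(13), sqrt( 13), sqrt (15),9 * sqrt( 2)]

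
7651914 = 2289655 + 5362259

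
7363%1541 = 1199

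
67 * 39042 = 2615814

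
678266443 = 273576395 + 404690048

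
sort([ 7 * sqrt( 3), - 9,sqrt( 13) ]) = [- 9, sqrt( 13 ), 7*sqrt( 3) ] 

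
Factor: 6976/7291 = 2^6*23^( - 1)*109^1*317^( - 1)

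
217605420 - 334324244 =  - 116718824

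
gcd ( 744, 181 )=1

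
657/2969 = 657/2969 = 0.22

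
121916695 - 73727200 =48189495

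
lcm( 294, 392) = 1176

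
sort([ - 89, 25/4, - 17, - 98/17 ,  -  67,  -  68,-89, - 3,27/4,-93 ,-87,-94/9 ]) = [ - 93, - 89 ,-89, - 87,-68, - 67, - 17, -94/9,-98/17,-3, 25/4, 27/4]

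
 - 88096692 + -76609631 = - 164706323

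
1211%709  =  502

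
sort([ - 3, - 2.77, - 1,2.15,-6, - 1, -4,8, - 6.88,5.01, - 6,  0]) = [- 6.88,-6, - 6, - 4, - 3, - 2.77,- 1, - 1,0, 2.15,5.01,8 ]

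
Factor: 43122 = 2^1*3^1*7187^1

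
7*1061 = 7427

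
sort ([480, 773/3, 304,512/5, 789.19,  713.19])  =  [512/5, 773/3, 304,480,713.19, 789.19]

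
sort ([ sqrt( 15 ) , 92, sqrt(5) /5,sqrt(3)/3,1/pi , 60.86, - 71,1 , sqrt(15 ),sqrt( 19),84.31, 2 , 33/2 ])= [-71, 1/pi,sqrt ( 5 )/5 , sqrt(3)/3,1,2, sqrt( 15),sqrt( 15 ),  sqrt( 19),33/2,60.86, 84.31,92]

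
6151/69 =6151/69 = 89.14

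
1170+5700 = 6870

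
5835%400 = 235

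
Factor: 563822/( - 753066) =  - 721/963  =  - 3^( -2)*7^1*103^1*107^(-1 )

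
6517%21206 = 6517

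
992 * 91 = 90272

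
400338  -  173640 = 226698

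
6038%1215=1178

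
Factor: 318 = 2^1*3^1*53^1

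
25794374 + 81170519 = 106964893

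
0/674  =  0  =  0.00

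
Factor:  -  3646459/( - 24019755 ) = 3^ ( - 1 )*5^(-1)*881^1*4139^1 * 1601317^(- 1)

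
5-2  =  3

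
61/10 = 61/10  =  6.10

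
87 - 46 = 41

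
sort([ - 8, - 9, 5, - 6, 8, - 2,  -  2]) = [  -  9, - 8,-6, - 2, - 2,5,8]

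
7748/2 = 3874 =3874.00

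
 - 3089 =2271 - 5360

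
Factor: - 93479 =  - 93479^1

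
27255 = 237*115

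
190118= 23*8266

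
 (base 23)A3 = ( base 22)AD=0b11101001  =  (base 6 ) 1025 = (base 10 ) 233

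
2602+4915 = 7517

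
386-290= 96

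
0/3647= 0 = 0.00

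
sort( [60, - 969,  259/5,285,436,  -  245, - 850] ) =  [ - 969 , - 850, -245,  259/5, 60,285, 436 ]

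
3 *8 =24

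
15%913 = 15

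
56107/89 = 630 + 37/89 = 630.42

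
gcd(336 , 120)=24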